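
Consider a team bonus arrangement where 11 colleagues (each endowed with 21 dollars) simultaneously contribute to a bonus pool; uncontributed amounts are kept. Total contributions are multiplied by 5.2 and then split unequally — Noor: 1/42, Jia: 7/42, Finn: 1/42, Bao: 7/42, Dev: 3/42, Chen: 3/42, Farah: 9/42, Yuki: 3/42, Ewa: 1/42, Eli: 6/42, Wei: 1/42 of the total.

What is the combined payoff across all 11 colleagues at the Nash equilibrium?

319.20 dollars

A player with share s gets back 5.2·s per unit contributed, so full contribution is dominant for anyone with s > 1/5.2 = 0.1923 and zero contribution is dominant for anyone below.
Farah alone (share 9/42) is above the threshold, contributing 21; the remaining 10 contribute 0. Total contributed: 21.
The bonus pool pays out 5.2 × 21 = 109.20 in total (split across the unequal shares, but the aggregate is all that matters for the group sum).
The 10 free-riders keep 21 each, adding 210. Group total = 210 + 109.20 = 319.20.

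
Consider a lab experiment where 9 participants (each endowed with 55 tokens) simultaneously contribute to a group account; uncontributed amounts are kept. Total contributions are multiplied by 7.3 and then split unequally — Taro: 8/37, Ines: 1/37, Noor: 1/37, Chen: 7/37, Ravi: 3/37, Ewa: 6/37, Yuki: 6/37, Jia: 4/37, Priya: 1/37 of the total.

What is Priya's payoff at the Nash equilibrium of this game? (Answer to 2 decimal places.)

98.41 tokens

For player j, contributing a unit is worthwhile iff 7.3 × (j's share) ≥ 1, i.e. iff j's share is at least 0.1370.
Taro, Chen, Ewa and Yuki clear that bar, contributing 55 each; the remaining 5 contribute 0. Total contributed: 220.
Priya keeps 55 and receives 7.3 × 220 × 1/37 = 43.41 from the group account, for a payoff of 98.41.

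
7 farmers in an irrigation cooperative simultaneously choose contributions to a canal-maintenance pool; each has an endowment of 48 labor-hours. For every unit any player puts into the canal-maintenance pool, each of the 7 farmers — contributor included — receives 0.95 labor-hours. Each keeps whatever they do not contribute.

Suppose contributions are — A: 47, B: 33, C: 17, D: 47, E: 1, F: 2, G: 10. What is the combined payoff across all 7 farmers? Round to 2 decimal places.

Total contributed: 47 + 33 + 17 + 47 + 1 + 2 + 10 = 157; total kept: 7 × 48 − 157 = 179.
The canal-maintenance pool pays out 0.95 × 7 × 157 = 1044.05 in aggregate.
Group total = 179 + 1044.05 = 1223.05.

1223.05 labor-hours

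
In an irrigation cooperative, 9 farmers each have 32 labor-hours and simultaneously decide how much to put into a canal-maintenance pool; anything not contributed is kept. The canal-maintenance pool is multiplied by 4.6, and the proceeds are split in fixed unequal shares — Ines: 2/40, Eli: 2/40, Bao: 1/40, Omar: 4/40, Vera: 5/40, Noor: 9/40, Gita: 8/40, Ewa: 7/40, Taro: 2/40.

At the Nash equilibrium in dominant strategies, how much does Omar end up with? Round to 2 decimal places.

46.72 labor-hours

Each unit j contributes comes back to j as 4.6 × (j's share), so j prefers to contribute only if that share exceeds 1/4.6 = 0.2174; otherwise keeping the unit dominates.
Only Noor (9/40) clears that bar, contributing 32; the remaining 8 contribute 0. Total contributed: 32.
Omar keeps 32 and receives 4.6 × 32 × 4/40 = 14.72 from the canal-maintenance pool, for a payoff of 46.72.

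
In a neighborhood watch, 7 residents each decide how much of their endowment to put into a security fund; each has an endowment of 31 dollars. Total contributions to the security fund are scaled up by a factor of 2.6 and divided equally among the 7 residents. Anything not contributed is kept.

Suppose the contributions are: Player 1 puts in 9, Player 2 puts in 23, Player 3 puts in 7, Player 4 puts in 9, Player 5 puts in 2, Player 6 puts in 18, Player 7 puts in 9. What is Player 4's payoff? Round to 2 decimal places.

50.60 dollars

Total contributed: 9 + 23 + 7 + 9 + 2 + 18 + 9 = 77.
Each receives 2.6 × 77 / 7 = 28.60 from the security fund.
Player 4 keeps 31 − 9 = 22, so Player 4's payoff is 22 + 28.60 = 50.60.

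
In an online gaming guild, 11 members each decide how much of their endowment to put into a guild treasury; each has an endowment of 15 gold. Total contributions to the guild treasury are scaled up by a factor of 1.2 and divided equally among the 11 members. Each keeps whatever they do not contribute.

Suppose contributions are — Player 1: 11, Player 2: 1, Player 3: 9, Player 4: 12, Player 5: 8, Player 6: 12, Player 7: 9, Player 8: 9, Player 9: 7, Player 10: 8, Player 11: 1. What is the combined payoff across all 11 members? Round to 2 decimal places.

Total contributed: 11 + 1 + 9 + 12 + 8 + 12 + 9 + 9 + 7 + 8 + 1 = 87; total kept: 11 × 15 − 87 = 78.
The guild treasury pays out 1.2 × 87 = 104.40 in aggregate.
Group total = 78 + 104.40 = 182.40.

182.40 gold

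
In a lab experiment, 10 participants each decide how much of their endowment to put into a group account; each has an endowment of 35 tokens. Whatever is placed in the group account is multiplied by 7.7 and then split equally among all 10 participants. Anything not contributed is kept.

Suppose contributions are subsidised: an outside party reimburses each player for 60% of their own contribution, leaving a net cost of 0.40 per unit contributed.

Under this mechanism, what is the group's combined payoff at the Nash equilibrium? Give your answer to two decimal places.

2905.00 tokens

With the mechanism, a contributed unit returns (7.7/10) / 0.40 = 1.9250 per unit of net cost to the contributor — now above 1 — so contributing fully is weakly dominant for every player.
So the Nash equilibrium is full contribution by all 10; the group earns 10 × (35 × 0.60 + 7.7 × 35) = 2905.00.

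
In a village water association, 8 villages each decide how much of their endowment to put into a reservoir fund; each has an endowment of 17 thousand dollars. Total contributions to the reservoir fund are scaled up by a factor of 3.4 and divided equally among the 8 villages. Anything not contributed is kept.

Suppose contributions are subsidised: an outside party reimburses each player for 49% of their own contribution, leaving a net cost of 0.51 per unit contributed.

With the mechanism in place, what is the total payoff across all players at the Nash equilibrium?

136.00 thousand dollars

Even with the mechanism, each unit contributed returns only (3.4/8) / 0.51 = 0.8333 per unit of net cost, so contributing nothing is still dominant.
At the Nash equilibrium no one contributes; group total payoff = 8 × 17 = 136.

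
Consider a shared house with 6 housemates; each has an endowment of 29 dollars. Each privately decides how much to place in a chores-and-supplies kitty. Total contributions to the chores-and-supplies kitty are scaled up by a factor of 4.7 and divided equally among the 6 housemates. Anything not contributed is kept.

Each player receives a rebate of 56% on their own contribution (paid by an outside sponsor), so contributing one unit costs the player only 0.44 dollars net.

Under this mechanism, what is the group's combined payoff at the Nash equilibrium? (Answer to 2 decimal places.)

915.24 dollars

With the mechanism, a contributed unit returns (4.7/6) / 0.44 = 1.7803 per unit of net cost to the contributor — now above 1 — so contributing fully is weakly dominant for every player.
So the Nash equilibrium is full contribution by all 6; the group earns 6 × (29 × 0.56 + 4.7 × 29) = 915.24.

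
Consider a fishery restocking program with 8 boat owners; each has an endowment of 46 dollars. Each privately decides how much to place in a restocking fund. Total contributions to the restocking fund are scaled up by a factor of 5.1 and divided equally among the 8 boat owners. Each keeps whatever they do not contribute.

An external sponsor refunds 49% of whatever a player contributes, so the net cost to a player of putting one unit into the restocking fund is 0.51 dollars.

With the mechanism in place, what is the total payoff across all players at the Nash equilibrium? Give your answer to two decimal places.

Under the mechanism each unit contributed yields (5.1/8) / 0.51 = 1.2500 back to its contributor per unit of net cost, which exceeds 1, making full contribution the dominant choice for everyone.
So the Nash equilibrium is full contribution by all 8; the group earns 8 × (46 × 0.49 + 5.1 × 46) = 2057.12.

2057.12 dollars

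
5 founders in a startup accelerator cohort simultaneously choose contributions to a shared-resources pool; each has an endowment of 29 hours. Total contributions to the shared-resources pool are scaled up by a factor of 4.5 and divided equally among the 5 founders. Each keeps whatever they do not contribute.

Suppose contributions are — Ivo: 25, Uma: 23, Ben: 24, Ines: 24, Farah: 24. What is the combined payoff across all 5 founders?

Total contributed: 25 + 23 + 24 + 24 + 24 = 120; total kept: 5 × 29 − 120 = 25.
The shared-resources pool pays out 4.5 × 120 = 540.00 in aggregate.
Group total = 25 + 540.00 = 565.00.

565.00 hours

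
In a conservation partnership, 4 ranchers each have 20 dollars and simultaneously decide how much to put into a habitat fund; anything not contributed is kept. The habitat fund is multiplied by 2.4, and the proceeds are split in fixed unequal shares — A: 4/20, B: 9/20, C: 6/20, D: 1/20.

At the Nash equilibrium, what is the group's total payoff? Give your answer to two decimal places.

Each unit j contributes comes back to j as 2.4 × (j's share), so j prefers to contribute only if that share exceeds 1/2.4 = 0.4167; otherwise keeping the unit dominates.
B alone (share 9/20) is above the threshold, contributing 20; the remaining 3 contribute 0. Total contributed: 20.
The habitat fund pays out 2.4 × 20 = 48.00 in total (split across the unequal shares, but the aggregate is all that matters for the group sum).
The 3 free-riders keep 20 each, adding 60. Group total = 60 + 48.00 = 108.00.

108.00 dollars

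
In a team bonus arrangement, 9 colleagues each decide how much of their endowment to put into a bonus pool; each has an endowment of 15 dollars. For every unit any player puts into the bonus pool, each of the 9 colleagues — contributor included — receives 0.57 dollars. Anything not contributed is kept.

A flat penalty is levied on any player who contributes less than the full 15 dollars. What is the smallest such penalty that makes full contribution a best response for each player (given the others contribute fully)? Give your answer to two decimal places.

6.45 dollars

Given the others contribute fully, the best deviation is to contribute 0 (any partial contribution still incurs the fine and gives up units whose private return 0.57 is below 1).
Deviating from 15 to 0 saves 15 dollars but forfeits the deviator's share of the drop in the bonus pool: 0.57 × 15 = 8.55.
So the deviation gain is 15 − 8.55 = 6.45, and the fine must be at least 6.45 dollars to wipe it out.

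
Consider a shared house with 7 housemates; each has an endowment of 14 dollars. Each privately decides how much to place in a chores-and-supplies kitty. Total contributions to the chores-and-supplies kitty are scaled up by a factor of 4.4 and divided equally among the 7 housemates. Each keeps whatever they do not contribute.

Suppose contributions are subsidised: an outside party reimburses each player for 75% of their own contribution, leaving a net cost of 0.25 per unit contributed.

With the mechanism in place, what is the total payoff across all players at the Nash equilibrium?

With the mechanism, a contributed unit returns (4.4/7) / 0.25 = 2.5143 per unit of net cost to the contributor — now above 1 — so contributing fully is weakly dominant for every player.
So the Nash equilibrium is full contribution by all 7; the group earns 7 × (14 × 0.75 + 4.4 × 14) = 504.70.

504.70 dollars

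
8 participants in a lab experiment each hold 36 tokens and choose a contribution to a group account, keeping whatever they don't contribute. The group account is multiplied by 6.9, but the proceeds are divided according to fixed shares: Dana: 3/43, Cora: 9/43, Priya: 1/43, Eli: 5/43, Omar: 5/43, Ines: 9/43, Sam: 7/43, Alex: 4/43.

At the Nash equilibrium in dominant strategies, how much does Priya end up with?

53.33 tokens

A player with share s gets back 6.9·s per unit contributed, so full contribution is dominant for anyone with s > 1/6.9 = 0.1449 and zero contribution is dominant for anyone below.
The shares above 0.1449 belong to Cora, Ines and Sam, contributing 36 each; the remaining 5 contribute 0. Total contributed: 108.
Priya keeps 36 and receives 6.9 × 108 × 1/43 = 17.33 from the group account, for a payoff of 53.33.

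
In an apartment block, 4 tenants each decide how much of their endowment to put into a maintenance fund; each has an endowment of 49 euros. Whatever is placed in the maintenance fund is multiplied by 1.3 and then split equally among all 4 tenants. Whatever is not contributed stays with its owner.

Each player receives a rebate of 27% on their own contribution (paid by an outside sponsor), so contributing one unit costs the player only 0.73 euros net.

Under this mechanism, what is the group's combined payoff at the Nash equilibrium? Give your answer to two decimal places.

Even with the mechanism, each unit contributed returns only (1.3/4) / 0.73 = 0.4452 per unit of net cost, so contributing nothing is still dominant.
At the Nash equilibrium no one contributes; group total payoff = 4 × 49 = 196.

196.00 euros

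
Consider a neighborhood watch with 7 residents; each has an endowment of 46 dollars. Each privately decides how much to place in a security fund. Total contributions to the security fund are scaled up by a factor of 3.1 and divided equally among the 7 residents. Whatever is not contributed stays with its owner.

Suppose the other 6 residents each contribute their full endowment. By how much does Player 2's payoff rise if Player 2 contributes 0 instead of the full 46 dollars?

25.63 dollars

Switching from a contribution of 46 to 0 lets Player 2 keep an extra 46 dollars, but lowers the security fund by 46, which costs Player 2 their own share of that drop: 3.1/7 × 46 = 20.37.
Net gain = 46 − 20.37 = 25.63. The private return per contributed unit (0.4429) is below 1, so free-riding is indeed the best response regardless of what the others do.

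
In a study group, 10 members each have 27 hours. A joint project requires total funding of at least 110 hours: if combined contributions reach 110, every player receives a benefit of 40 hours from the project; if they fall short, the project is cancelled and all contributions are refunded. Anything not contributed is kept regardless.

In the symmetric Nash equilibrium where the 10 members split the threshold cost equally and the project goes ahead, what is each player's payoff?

56 hours

Equal share of the threshold: 110/10 = 11.
At this profile no one gains by cutting their contribution: any cut drops the total below 110, the project is cancelled, contributions are refunded, and the deviator ends with 27, which is less than 27 − 11 + 40 = 56. Contributing more than 11 just wastes the excess. So contributing exactly 11 is a best response.
Each player's payoff: 27 − 11 + 40 = 56.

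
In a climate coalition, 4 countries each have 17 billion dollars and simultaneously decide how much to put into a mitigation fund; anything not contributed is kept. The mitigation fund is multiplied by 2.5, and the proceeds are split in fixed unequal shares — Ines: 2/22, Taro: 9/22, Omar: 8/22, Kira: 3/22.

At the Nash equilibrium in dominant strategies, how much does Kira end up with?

22.80 billion dollars

For player j, contributing a unit is worthwhile iff 2.5 × (j's share) ≥ 1, i.e. iff j's share is at least 0.4000.
Only Taro (9/22) clears that bar, contributing 17; the remaining 3 contribute 0. Total contributed: 17.
Kira keeps 17 and receives 2.5 × 17 × 3/22 = 5.80 from the mitigation fund, for a payoff of 22.80.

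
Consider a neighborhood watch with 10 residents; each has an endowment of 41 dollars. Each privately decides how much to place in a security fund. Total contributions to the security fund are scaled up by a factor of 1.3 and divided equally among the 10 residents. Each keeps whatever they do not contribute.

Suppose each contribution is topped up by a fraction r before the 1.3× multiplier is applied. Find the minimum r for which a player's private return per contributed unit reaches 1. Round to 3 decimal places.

With matching at rate r, one contributed unit becomes (1 + r) in the security fund and returns 1.3 × (1 + r) / 10 to the contributor.
Setting this equal to 1: 1 + r = 10/1.3 = 7.6923.
So the minimum matching rate is r = 7.6923 − 1 = 6.692.

6.692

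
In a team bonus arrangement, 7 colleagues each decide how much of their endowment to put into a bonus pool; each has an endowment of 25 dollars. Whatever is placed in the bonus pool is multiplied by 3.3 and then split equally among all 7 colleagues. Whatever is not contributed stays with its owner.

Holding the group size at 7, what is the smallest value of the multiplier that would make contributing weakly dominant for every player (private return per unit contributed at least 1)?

A contributed unit returns (multiplier)/7 to its contributor.
This reaches 1 exactly when the multiplier is 7.

7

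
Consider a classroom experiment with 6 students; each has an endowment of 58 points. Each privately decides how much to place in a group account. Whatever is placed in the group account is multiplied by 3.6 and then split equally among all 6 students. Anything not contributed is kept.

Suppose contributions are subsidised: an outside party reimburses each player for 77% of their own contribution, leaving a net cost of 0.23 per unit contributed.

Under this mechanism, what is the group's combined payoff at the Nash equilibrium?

1520.76 points

With the mechanism, a contributed unit returns (3.6/6) / 0.23 = 2.6087 per unit of net cost to the contributor — now above 1 — so contributing fully is weakly dominant for every player.
So the Nash equilibrium is full contribution by all 6; the group earns 6 × (58 × 0.77 + 3.6 × 58) = 1520.76.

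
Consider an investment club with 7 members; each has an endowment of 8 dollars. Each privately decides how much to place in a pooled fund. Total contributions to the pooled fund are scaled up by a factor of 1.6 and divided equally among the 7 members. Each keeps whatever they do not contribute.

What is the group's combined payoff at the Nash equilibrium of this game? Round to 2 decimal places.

56.00 dollars

Each contributed unit returns 1.6/7 = 0.2286 to its contributor — below 1 — so contributing 0 is dominant for every player. At the Nash equilibrium everyone keeps their 8, and the group total is 7 × 8 = 56.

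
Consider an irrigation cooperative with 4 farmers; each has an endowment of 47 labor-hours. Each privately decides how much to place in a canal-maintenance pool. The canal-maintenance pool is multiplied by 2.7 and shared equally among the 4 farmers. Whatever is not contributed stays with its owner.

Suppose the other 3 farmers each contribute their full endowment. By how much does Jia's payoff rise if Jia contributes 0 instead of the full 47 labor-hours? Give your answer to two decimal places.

15.28 labor-hours

Switching from a contribution of 47 to 0 lets Jia keep an extra 47 labor-hours, but lowers the canal-maintenance pool by 47, which costs Jia their own share of that drop: 2.7/4 × 47 = 31.72.
Net gain = 47 − 31.72 = 15.28. The private return per contributed unit (0.6750) is below 1, so free-riding is indeed the best response regardless of what the others do.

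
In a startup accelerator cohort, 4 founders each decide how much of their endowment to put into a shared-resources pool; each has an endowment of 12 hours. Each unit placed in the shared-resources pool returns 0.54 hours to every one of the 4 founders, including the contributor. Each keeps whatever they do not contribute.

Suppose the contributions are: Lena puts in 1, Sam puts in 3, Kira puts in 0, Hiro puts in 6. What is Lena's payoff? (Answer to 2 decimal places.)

Total contributed: 1 + 3 + 0 + 6 = 10.
Each receives 0.54 × 10 = 5.40 from the shared-resources pool.
Lena keeps 12 − 1 = 11, so Lena's payoff is 11 + 5.40 = 16.40.

16.40 hours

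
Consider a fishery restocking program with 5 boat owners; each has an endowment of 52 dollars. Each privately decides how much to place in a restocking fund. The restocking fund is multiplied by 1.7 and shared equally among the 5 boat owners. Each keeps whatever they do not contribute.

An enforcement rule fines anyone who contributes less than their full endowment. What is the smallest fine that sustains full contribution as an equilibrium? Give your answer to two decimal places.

34.32 dollars

Given the others contribute fully, the best deviation is to contribute 0 (any partial contribution still incurs the fine and gives up units whose private return 0.3400 is below 1).
Deviating from 52 to 0 saves 52 dollars but forfeits the deviator's share of the drop in the restocking fund: 1.7/5 × 52 = 17.68.
So the deviation gain is 52 − 17.68 = 34.32, and the fine must be at least 34.32 dollars to wipe it out.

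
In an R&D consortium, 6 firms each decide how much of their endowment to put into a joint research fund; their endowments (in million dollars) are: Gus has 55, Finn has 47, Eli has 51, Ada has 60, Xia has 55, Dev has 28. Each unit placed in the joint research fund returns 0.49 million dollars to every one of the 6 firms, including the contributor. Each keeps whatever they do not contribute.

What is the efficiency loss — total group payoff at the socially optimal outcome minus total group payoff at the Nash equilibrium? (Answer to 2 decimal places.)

574.24 million dollars

The private return per contributed unit is 0.49 < 1 for everyone, so the Nash equilibrium is zero contribution and the group total is Σ E_j = 55 + 47 + 51 + 60 + 55 + 28 = 296.
Each contributed unit returns 2.940 to the group, so the social optimum is full contribution by everyone: group total = 2.940 × 296 = 870.24.
Efficiency loss = (2.940 − 1) × 296 = 574.24.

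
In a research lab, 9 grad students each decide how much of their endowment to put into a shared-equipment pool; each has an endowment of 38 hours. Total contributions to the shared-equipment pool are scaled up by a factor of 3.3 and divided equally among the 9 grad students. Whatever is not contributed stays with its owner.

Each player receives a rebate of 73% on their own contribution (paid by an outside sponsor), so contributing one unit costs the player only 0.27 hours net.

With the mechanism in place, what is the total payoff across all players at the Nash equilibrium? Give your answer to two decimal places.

With the mechanism, a contributed unit returns (3.3/9) / 0.27 = 1.3580 per unit of net cost to the contributor — now above 1 — so contributing fully is weakly dominant for every player.
So the Nash equilibrium is full contribution by all 9; the group earns 9 × (38 × 0.73 + 3.3 × 38) = 1378.26.

1378.26 hours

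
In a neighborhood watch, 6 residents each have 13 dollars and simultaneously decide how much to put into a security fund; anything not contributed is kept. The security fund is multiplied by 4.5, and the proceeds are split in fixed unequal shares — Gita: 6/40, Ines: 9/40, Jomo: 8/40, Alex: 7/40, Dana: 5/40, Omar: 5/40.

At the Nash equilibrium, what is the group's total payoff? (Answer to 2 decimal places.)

A player with share s gets back 4.5·s per unit contributed, so full contribution is dominant for anyone with s > 1/4.5 = 0.2222 and zero contribution is dominant for anyone below.
Ines alone (share 9/40) is above the threshold, contributing 13; the remaining 5 contribute 0. Total contributed: 13.
The security fund pays out 4.5 × 13 = 58.50 in total (split across the unequal shares, but the aggregate is all that matters for the group sum).
The 5 free-riders keep 13 each, adding 65. Group total = 65 + 58.50 = 123.50.

123.50 dollars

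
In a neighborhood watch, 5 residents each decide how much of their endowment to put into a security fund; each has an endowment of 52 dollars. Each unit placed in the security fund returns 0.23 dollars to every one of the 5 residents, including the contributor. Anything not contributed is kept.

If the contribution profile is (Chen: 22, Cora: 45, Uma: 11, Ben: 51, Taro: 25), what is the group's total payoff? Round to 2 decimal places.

283.10 dollars

Total contributed: 22 + 45 + 11 + 51 + 25 = 154; total kept: 5 × 52 − 154 = 106.
The security fund pays out 0.23 × 5 × 154 = 177.10 in aggregate.
Group total = 106 + 177.10 = 283.10.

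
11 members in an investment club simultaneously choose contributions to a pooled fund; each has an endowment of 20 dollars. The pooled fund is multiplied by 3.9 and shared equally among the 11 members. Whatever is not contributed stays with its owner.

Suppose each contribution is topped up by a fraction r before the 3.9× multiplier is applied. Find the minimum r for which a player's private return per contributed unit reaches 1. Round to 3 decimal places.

With matching at rate r, one contributed unit becomes (1 + r) in the pooled fund and returns 3.9 × (1 + r) / 11 to the contributor.
Setting this equal to 1: 1 + r = 11/3.9 = 2.8205.
So the minimum matching rate is r = 2.8205 − 1 = 1.821.

1.821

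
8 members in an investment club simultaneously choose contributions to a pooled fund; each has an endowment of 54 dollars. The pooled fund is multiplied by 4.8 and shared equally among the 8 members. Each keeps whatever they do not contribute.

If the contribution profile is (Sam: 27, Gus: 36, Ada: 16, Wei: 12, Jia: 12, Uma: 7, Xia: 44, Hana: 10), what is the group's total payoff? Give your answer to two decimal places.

1055.20 dollars

Total contributed: 27 + 36 + 16 + 12 + 12 + 7 + 44 + 10 = 164; total kept: 8 × 54 − 164 = 268.
The pooled fund pays out 4.8 × 164 = 787.20 in aggregate.
Group total = 268 + 787.20 = 1055.20.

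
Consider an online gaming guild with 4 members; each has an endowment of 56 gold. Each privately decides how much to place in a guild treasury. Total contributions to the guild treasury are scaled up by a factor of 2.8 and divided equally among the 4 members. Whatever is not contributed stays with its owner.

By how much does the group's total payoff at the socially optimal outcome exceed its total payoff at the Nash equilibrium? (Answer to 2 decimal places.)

Each contributed unit returns 2.8/4 = 0.7000 to its contributor — below 1 — so contributing 0 is dominant for every player. At the Nash equilibrium everyone keeps their 56, and the group total is 4 × 56 = 224.
Each contributed unit returns 2.800 to the group as a whole (0.7000 to each of 4 players), which exceeds 1, so the social optimum is full contribution: group total = 2.800 × 224 = 627.20.
Efficiency loss = 627.20 − 224 = 403.20.

403.20 gold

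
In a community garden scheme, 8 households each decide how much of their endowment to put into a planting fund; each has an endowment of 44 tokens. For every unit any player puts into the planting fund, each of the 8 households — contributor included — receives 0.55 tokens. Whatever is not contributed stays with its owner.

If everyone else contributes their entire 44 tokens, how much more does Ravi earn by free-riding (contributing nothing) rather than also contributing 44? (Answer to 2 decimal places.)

Switching from a contribution of 44 to 0 lets Ravi keep an extra 44 tokens, but lowers the planting fund by 44, which costs Ravi their own share of that drop: 0.55 × 44 = 24.20.
Net gain = 44 − 24.20 = 19.80. The private return per contributed unit (0.55) is below 1, so free-riding is indeed the best response regardless of what the others do.

19.80 tokens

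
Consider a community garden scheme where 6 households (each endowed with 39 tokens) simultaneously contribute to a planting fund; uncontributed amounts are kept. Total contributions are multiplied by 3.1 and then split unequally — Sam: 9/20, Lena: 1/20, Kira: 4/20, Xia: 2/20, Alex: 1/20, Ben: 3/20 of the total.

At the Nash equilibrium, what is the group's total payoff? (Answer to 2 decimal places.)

For player j, contributing a unit is worthwhile iff 3.1 × (j's share) ≥ 1, i.e. iff j's share is at least 0.3226.
Only Sam (9/20) clears that bar, contributing 39; the remaining 5 contribute 0. Total contributed: 39.
The planting fund pays out 3.1 × 39 = 120.90 in total (split across the unequal shares, but the aggregate is all that matters for the group sum).
The 5 free-riders keep 39 each, adding 195. Group total = 195 + 120.90 = 315.90.

315.90 tokens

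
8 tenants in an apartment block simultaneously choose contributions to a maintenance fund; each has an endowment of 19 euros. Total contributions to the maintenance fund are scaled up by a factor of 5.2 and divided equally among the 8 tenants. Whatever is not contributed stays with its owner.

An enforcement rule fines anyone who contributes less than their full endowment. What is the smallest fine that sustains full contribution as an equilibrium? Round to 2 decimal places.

Given the others contribute fully, the best deviation is to contribute 0 (any partial contribution still incurs the fine and gives up units whose private return 0.6500 is below 1).
Deviating from 19 to 0 saves 19 euros but forfeits the deviator's share of the drop in the maintenance fund: 5.2/8 × 19 = 12.35.
So the deviation gain is 19 − 12.35 = 6.65, and the fine must be at least 6.65 euros to wipe it out.

6.65 euros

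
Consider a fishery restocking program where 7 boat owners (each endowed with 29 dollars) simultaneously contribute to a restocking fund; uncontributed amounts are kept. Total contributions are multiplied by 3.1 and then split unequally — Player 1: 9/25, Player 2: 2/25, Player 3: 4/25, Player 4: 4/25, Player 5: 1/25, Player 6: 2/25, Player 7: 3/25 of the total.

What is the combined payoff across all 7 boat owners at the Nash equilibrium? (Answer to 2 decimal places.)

Player j's private return per contributed unit is 3.1 × (j's share). Contributing is weakly dominant for j when that share is at least 1/3.1 = 0.3226, and contributing 0 is dominant otherwise.
The only share above 0.3226 is Player 1's 9/25, contributing 29; the remaining 6 contribute 0. Total contributed: 29.
The restocking fund pays out 3.1 × 29 = 89.90 in total (split across the unequal shares, but the aggregate is all that matters for the group sum).
The 6 free-riders keep 29 each, adding 174. Group total = 174 + 89.90 = 263.90.

263.90 dollars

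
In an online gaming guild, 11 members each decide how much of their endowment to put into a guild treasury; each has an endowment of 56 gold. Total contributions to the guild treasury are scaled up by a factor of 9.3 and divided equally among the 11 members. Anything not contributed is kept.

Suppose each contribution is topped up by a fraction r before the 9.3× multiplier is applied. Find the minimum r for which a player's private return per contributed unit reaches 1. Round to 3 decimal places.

With matching at rate r, one contributed unit becomes (1 + r) in the guild treasury and returns 9.3 × (1 + r) / 11 to the contributor.
Setting this equal to 1: 1 + r = 11/9.3 = 1.1828.
So the minimum matching rate is r = 1.1828 − 1 = 0.183.

0.183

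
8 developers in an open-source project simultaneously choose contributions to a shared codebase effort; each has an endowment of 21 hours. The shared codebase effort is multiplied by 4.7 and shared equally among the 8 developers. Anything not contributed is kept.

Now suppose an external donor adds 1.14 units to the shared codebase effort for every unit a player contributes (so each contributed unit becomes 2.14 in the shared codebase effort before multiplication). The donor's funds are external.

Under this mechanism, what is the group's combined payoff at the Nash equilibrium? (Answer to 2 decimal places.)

The effective private return per unit is now 4.7 × 2.14 / 8 = 1.2573 > 1, so every player's dominant strategy flips to full contribution.
At the Nash equilibrium everyone contributes 21. Group total payoff = 4.7 × 2.14 × 168 = 1689.74.

1689.74 hours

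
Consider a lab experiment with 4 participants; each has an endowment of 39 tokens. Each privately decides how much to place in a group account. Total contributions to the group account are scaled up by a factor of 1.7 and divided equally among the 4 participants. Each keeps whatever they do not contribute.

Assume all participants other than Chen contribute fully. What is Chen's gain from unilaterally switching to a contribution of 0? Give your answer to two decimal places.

22.43 tokens

Switching from a contribution of 39 to 0 lets Chen keep an extra 39 tokens, but lowers the group account by 39, which costs Chen their own share of that drop: 1.7/4 × 39 = 16.57.
Net gain = 39 − 16.57 = 22.43. The private return per contributed unit (0.4250) is below 1, so free-riding is indeed the best response regardless of what the others do.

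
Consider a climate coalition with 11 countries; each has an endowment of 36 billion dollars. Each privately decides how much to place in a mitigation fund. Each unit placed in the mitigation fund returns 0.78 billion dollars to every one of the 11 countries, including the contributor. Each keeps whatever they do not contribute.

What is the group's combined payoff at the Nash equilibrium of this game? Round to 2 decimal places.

396.00 billion dollars

The private return per contributed unit is 0.78 < 1, so contributing 0 is dominant for every player. At the Nash equilibrium everyone keeps their 36, and the group total is 11 × 36 = 396.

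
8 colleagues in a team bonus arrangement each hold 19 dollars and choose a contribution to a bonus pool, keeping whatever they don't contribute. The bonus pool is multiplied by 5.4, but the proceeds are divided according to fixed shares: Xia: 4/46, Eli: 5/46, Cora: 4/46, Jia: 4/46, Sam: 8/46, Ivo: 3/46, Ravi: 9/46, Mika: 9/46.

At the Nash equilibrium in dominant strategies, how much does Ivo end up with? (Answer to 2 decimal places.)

For player j, contributing a unit is worthwhile iff 5.4 × (j's share) ≥ 1, i.e. iff j's share is at least 0.1852.
Ravi and Mika clear that bar, contributing 19 each; the remaining 6 contribute 0. Total contributed: 38.
Ivo keeps 19 and receives 5.4 × 38 × 3/46 = 13.38 from the bonus pool, for a payoff of 32.38.

32.38 dollars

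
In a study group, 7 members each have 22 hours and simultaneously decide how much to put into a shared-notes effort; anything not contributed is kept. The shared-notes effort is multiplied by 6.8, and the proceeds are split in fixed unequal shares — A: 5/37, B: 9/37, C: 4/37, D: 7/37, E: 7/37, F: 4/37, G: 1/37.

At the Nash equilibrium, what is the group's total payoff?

Player j's private return per contributed unit is 6.8 × (j's share). Contributing is weakly dominant for j when that share is at least 1/6.8 = 0.1471, and contributing 0 is dominant otherwise.
B, D and E clear that bar, contributing 22 each; the remaining 4 contribute 0. Total contributed: 66.
The shared-notes effort pays out 6.8 × 66 = 448.80 in total (split across the unequal shares, but the aggregate is all that matters for the group sum).
The 4 free-riders keep 22 each, adding 88. Group total = 88 + 448.80 = 536.80.

536.80 hours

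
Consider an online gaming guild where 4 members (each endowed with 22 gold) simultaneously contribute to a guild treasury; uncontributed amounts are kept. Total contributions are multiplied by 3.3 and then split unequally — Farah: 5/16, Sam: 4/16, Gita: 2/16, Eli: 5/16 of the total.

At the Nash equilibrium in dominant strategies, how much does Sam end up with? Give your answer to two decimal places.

Player j's private return per contributed unit is 3.3 × (j's share). Contributing is weakly dominant for j when that share is at least 1/3.3 = 0.3030, and contributing 0 is dominant otherwise.
Farah and Eli are above the threshold, contributing 22 each; the remaining 2 contribute 0. Total contributed: 44.
Sam keeps 22 and receives 3.3 × 44 × 4/16 = 36.30 from the guild treasury, for a payoff of 58.30.

58.30 gold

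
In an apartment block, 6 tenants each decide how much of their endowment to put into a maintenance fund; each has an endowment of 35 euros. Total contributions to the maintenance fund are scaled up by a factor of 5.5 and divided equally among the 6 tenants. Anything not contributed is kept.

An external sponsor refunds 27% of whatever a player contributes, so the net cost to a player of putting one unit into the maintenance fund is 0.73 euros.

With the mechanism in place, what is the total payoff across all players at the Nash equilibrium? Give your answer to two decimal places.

1211.70 euros

The effective private return per unit is now (5.5/6) / 0.73 = 1.2557 > 1, so every player's dominant strategy flips to full contribution.
At the Nash equilibrium everyone contributes 35. Group total payoff = 6 × (35 × 0.27 + 5.5 × 35) = 1211.70.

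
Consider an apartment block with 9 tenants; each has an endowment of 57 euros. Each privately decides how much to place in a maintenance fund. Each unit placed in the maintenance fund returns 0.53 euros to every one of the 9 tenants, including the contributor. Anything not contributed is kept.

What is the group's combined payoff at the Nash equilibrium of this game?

The private return per contributed unit is 0.53 < 1, so contributing 0 is dominant for every player. At the Nash equilibrium everyone keeps their 57, and the group total is 9 × 57 = 513.

513.00 euros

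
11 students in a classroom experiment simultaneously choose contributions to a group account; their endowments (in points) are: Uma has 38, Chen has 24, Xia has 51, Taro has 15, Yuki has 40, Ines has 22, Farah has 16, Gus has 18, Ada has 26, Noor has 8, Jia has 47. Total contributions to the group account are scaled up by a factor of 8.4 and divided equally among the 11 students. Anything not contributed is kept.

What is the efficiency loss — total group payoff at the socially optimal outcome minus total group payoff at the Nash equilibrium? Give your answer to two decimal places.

The private return per contributed unit is 8.4/11 = 0.7636 < 1 for every player regardless of endowment, so the Nash equilibrium is zero contribution and the group total is Σ E_j = 38 + 24 + 51 + 15 + 40 + 22 + 16 + 18 + 26 + 8 + 47 = 305.
Each contributed unit returns 8.400 to the group, so the social optimum is full contribution by everyone: group total = 8.400 × 305 = 2562.00.
Efficiency loss = (8.400 − 1) × 305 = 2257.00.

2257.00 points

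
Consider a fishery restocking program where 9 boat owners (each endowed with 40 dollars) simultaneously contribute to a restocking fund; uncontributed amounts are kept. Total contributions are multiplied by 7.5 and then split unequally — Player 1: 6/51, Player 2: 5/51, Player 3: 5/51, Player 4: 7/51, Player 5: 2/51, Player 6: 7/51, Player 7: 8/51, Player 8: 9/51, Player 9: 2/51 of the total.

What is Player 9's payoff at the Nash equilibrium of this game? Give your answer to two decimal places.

Player j's private return per contributed unit is 7.5 × (j's share). Contributing is weakly dominant for j when that share is at least 1/7.5 = 0.1333, and contributing 0 is dominant otherwise.
Player 4, Player 6, Player 7 and Player 8 are above the threshold, contributing 40 each; the remaining 5 contribute 0. Total contributed: 160.
Player 9 keeps 40 and receives 7.5 × 160 × 2/51 = 47.06 from the restocking fund, for a payoff of 87.06.

87.06 dollars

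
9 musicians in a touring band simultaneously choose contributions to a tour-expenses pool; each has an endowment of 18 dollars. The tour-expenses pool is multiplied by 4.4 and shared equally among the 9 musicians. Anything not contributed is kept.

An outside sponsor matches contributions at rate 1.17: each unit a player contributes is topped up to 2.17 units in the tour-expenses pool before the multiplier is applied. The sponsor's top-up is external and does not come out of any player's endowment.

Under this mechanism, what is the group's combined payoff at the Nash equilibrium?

1546.78 dollars

The effective private return per unit is now 4.4 × 2.17 / 9 = 1.0609 > 1, so every player's dominant strategy flips to full contribution.
At the Nash equilibrium everyone contributes 18. Group total payoff = 4.4 × 2.17 × 162 = 1546.78.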